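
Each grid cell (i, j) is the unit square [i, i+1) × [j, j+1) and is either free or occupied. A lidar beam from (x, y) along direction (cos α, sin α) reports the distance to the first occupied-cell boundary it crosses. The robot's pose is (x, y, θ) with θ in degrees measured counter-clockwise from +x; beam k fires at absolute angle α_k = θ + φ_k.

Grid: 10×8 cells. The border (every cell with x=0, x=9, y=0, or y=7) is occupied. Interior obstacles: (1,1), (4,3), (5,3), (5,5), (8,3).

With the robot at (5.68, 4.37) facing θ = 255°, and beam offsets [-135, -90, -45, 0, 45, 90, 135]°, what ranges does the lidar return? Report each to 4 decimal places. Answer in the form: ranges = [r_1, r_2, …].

ranges = [0.7275, 4.8451, 0.7400, 0.3831, 0.4272, 2.4018, 3.8336]

beam 1: φ=-135°, α=120°
  d=(-0.5000,0.8660)  start (5,4)  tX=1.3600 tY=0.7275  stride 1/|dx|=2.0000 1/|dy|=1.1547
    cross y-line → (5,5), t=0.7275 (wall)
  → r_1 = 0.7275
beam 2: φ=-90°, α=165°
  d=(-0.9659,0.2588)  start (5,4)  tX=0.7040 tY=2.4341  stride 1/|dx|=1.0353 1/|dy|=3.8637
    cross x-line → (4,4), t=0.7040
    cross x-line → (3,4), t=1.7393
    cross y-line → (3,5), t=2.4341
    cross x-line → (2,5), t=2.7745
    cross x-line → (1,5), t=3.8098
    cross x-line → (0,5), t=4.8451 (wall)
  → r_2 = 4.8451
beam 3: φ=-45°, α=210°
  d=(-0.8660,-0.5000)  start (5,4)  tX=0.7852 tY=0.7400  stride 1/|dx|=1.1547 1/|dy|=2.0000
    cross y-line → (5,3), t=0.7400 (wall)
  → r_3 = 0.7400
beam 4: φ=0°, α=255°
  d=(-0.2588,-0.9659)  start (5,4)  tX=2.6273 tY=0.3831  stride 1/|dx|=3.8637 1/|dy|=1.0353
    cross y-line → (5,3), t=0.3831 (wall)
  → r_4 = 0.3831
beam 5: φ=45°, α=300°
  d=(0.5000,-0.8660)  start (5,4)  tX=0.6400 tY=0.4272  stride 1/|dx|=2.0000 1/|dy|=1.1547
    cross y-line → (5,3), t=0.4272 (wall)
  → r_5 = 0.4272
beam 6: φ=90°, α=345°
  d=(0.9659,-0.2588)  start (5,4)  tX=0.3313 tY=1.4296  stride 1/|dx|=1.0353 1/|dy|=3.8637
    cross x-line → (6,4), t=0.3313
    cross x-line → (7,4), t=1.3666
    cross y-line → (7,3), t=1.4296
    cross x-line → (8,3), t=2.4018 (wall)
  → r_6 = 2.4018
beam 7: φ=135°, α=30°
  d=(0.8660,0.5000)  start (5,4)  tX=0.3695 tY=1.2600  stride 1/|dx|=1.1547 1/|dy|=2.0000
    cross x-line → (6,4), t=0.3695
    cross y-line → (6,5), t=1.2600
    cross x-line → (7,5), t=1.5242
    cross x-line → (8,5), t=2.6789
    cross y-line → (8,6), t=3.2600
    cross x-line → (9,6), t=3.8336 (wall)
  → r_7 = 3.8336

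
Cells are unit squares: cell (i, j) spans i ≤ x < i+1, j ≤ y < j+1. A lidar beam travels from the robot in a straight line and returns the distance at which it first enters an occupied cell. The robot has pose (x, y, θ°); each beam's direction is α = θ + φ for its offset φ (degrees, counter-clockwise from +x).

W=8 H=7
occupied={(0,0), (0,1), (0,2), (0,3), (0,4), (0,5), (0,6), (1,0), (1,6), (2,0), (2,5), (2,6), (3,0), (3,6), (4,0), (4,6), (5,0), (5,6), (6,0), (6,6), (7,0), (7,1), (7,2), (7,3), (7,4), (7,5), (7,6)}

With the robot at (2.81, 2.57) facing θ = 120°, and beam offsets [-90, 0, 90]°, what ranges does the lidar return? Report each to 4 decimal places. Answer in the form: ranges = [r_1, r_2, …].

beam 1: φ=-90°, α=30°
  direction (0.8660, 0.5000); cell (2,2); t to first gridline: x 0.2194, y 0.8600 (then +1.1547 / +2.0000)
    (3,2) via x @ 0.2194
    (3,3) via y @ 0.8600
    (4,3) via x @ 1.3741
    (5,3) via x @ 2.5288
    (5,4) via y @ 2.8600
    (6,4) via x @ 3.6835
    (7,4) via x @ 4.8382  # hit
  → r_1 = 4.8382
beam 2: φ=0°, α=120°
  direction (-0.5000, 0.8660); cell (2,2); t to first gridline: x 1.6200, y 0.4965 (then +2.0000 / +1.1547)
    (2,3) via y @ 0.4965
    (1,3) via x @ 1.6200
    (1,4) via y @ 1.6512
    (1,5) via y @ 2.8059
    (0,5) via x @ 3.6200  # hit
  → r_2 = 3.6200
beam 3: φ=90°, α=210°
  direction (-0.8660, -0.5000); cell (2,2); t to first gridline: x 0.9353, y 1.1400 (then +1.1547 / +2.0000)
    (1,2) via x @ 0.9353
    (1,1) via y @ 1.1400
    (0,1) via x @ 2.0900  # hit
  → r_3 = 2.0900

ranges = [4.8382, 3.6200, 2.0900]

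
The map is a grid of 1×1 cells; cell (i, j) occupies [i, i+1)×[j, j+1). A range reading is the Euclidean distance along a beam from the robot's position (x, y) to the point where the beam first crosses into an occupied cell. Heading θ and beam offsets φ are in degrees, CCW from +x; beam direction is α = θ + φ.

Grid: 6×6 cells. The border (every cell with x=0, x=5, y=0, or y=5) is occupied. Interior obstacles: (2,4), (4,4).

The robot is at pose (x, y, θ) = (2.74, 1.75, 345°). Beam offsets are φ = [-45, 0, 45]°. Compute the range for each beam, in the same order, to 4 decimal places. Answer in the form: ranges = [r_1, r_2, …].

ranges = [0.8660, 2.3397, 2.6096]

beam 1: φ=-45°, α=300°
  d=(0.5000,-0.8660)  start (2,1)  tX=0.5200 tY=0.8660  stride 1/|dx|=2.0000 1/|dy|=1.1547
    cross x-line → (3,1), t=0.5200
    cross y-line → (3,0), t=0.8660 (wall)
  → r_1 = 0.8660
beam 2: φ=0°, α=345°
  d=(0.9659,-0.2588)  start (2,1)  tX=0.2692 tY=2.8978  stride 1/|dx|=1.0353 1/|dy|=3.8637
    cross x-line → (3,1), t=0.2692
    cross x-line → (4,1), t=1.3044
    cross x-line → (5,1), t=2.3397 (wall)
  → r_2 = 2.3397
beam 3: φ=45°, α=30°
  d=(0.8660,0.5000)  start (2,1)  tX=0.3002 tY=0.5000  stride 1/|dx|=1.1547 1/|dy|=2.0000
    cross x-line → (3,1), t=0.3002
    cross y-line → (3,2), t=0.5000
    cross x-line → (4,2), t=1.4549
    cross y-line → (4,3), t=2.5000
    cross x-line → (5,3), t=2.6096 (wall)
  → r_3 = 2.6096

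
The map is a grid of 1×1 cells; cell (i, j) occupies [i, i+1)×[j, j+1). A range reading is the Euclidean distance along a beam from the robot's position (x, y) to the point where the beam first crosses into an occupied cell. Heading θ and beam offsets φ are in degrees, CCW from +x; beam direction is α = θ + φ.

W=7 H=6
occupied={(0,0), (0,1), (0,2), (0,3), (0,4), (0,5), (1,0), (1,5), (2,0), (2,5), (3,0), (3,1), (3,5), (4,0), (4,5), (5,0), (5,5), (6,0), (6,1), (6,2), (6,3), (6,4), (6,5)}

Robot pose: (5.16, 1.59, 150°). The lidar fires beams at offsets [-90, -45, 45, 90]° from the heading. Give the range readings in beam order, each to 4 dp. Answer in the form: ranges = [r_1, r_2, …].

beam 1: φ=-90°, α=60°
  cosα=0.5000 sinα=0.8660 | (5,1) | tMaxX 1.6800 tMaxY 0.4734 | tΔX 2.0000 tΔY 1.1547
    t=0.4734 [y] (5,2)
    t=1.6281 [y] (5,3)
    t=1.6800 [x] (6,3) — stop
  → r_1 = 1.6800
beam 2: φ=-45°, α=105°
  cosα=-0.2588 sinα=0.9659 | (5,1) | tMaxX 0.6182 tMaxY 0.4245 | tΔX 3.8637 tΔY 1.0353
    t=0.4245 [y] (5,2)
    t=0.6182 [x] (4,2)
    t=1.4597 [y] (4,3)
    t=2.4950 [y] (4,4)
    t=3.5303 [y] (4,5) — stop
  → r_2 = 3.5303
beam 3: φ=45°, α=195°
  cosα=-0.9659 sinα=-0.2588 | (5,1) | tMaxX 0.1656 tMaxY 2.2796 | tΔX 1.0353 tΔY 3.8637
    t=0.1656 [x] (4,1)
    t=1.2009 [x] (3,1) — stop
  → r_3 = 1.2009
beam 4: φ=90°, α=240°
  cosα=-0.5000 sinα=-0.8660 | (5,1) | tMaxX 0.3200 tMaxY 0.6813 | tΔX 2.0000 tΔY 1.1547
    t=0.3200 [x] (4,1)
    t=0.6813 [y] (4,0) — stop
  → r_4 = 0.6813

ranges = [1.6800, 3.5303, 1.2009, 0.6813]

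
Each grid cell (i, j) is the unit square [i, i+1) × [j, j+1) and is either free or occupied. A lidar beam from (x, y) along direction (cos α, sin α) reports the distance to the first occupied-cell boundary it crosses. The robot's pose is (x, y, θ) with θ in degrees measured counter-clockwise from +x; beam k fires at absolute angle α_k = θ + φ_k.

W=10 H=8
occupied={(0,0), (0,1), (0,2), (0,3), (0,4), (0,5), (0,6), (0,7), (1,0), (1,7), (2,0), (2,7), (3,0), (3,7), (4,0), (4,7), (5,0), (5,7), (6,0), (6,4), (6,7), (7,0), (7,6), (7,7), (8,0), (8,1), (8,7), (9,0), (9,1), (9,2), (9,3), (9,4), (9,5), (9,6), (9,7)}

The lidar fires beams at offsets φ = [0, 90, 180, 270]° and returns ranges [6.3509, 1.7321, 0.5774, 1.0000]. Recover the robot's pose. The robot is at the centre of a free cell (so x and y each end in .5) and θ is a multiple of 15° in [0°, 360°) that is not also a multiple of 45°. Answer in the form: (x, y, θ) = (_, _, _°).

Enumerate (i+0.5, j+0.5, θ) over the 45 free cells and 16 admissible headings. For each, cast all 4 beams and compare to the given ranges.
  (3.5, 1.5, 345°): beam 1 = 1.9319 ≠ 6.3509 ✗
  (4.5, 4.5, 60°): beam 1 = 2.8868 ≠ 6.3509 ✗
  (4.5, 1.5, 330°): beam 1 = 1.0000 ≠ 6.3509 ✗
  …
  (2.5, 1.5, 60°): r_1=6.3509, r_2=1.7321, r_3=0.5774, r_4=1.0000 — all match ✓
Unique over the lattice → pose = (2.5, 1.5, 60°).

(x, y, θ) = (2.5, 1.5, 60°)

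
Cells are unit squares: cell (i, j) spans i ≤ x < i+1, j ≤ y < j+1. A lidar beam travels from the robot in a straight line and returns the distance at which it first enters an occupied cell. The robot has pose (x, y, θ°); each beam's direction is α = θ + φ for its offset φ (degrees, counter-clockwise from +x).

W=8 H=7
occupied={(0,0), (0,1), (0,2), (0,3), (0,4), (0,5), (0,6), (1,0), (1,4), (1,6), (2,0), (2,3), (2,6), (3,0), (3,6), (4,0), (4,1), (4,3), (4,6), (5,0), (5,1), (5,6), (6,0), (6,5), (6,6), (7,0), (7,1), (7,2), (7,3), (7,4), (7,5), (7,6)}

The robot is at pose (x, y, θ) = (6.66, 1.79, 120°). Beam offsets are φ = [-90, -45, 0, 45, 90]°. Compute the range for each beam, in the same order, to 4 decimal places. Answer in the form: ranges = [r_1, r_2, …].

ranges = [0.3926, 1.3137, 4.8613, 0.6833, 0.7621]

beam 1: φ=-90°, α=30°
  direction (0.8660, 0.5000); cell (6,1); t to first gridline: x 0.3926, y 0.4200 (then +1.1547 / +2.0000)
    (7,1) via x @ 0.3926  # hit
  → r_1 = 0.3926
beam 2: φ=-45°, α=75°
  direction (0.2588, 0.9659); cell (6,1); t to first gridline: x 1.3137, y 0.2174 (then +3.8637 / +1.0353)
    (6,2) via y @ 0.2174
    (6,3) via y @ 1.2527
    (7,3) via x @ 1.3137  # hit
  → r_2 = 1.3137
beam 3: φ=0°, α=120°
  direction (-0.5000, 0.8660); cell (6,1); t to first gridline: x 1.3200, y 0.2425 (then +2.0000 / +1.1547)
    (6,2) via y @ 0.2425
    (5,2) via x @ 1.3200
    (5,3) via y @ 1.3972
    (5,4) via y @ 2.5519
    (4,4) via x @ 3.3200
    (4,5) via y @ 3.7066
    (4,6) via y @ 4.8613  # hit
  → r_3 = 4.8613
beam 4: φ=45°, α=165°
  direction (-0.9659, 0.2588); cell (6,1); t to first gridline: x 0.6833, y 0.8114 (then +1.0353 / +3.8637)
    (5,1) via x @ 0.6833  # hit
  → r_4 = 0.6833
beam 5: φ=90°, α=210°
  direction (-0.8660, -0.5000); cell (6,1); t to first gridline: x 0.7621, y 1.5800 (then +1.1547 / +2.0000)
    (5,1) via x @ 0.7621  # hit
  → r_5 = 0.7621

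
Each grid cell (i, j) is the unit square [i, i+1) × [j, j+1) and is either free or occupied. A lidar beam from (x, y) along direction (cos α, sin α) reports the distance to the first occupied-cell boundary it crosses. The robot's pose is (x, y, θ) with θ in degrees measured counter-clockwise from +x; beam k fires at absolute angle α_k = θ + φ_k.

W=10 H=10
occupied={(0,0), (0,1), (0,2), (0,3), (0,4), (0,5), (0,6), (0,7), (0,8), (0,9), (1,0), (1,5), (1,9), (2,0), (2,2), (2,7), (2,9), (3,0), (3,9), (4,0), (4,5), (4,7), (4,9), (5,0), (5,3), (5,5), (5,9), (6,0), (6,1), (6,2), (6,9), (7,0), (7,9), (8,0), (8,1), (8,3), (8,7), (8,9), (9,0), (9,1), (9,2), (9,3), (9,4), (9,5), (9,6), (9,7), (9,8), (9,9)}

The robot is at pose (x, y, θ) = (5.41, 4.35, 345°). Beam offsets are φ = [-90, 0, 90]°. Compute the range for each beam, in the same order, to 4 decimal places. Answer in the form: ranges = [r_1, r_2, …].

ranges = [0.3623, 2.6814, 0.6729]

beam 1: φ=-90°, α=255°
  dir = (cos 255°, sin 255°) = (-0.2588, -0.9659); from cell (5,4)
  next x-line at t=1.5841, next y-line at t=0.3623; Δt_x=3.8637, Δt_y=1.0353
    y: enter (5,3) at t=0.3623 ← occupied
  → r_1 = 0.3623
beam 2: φ=0°, α=345°
  dir = (cos 345°, sin 345°) = (0.9659, -0.2588); from cell (5,4)
  next x-line at t=0.6108, next y-line at t=1.3523; Δt_x=1.0353, Δt_y=3.8637
    x: enter (6,4) at t=0.6108
    y: enter (6,3) at t=1.3523
    x: enter (7,3) at t=1.6461
    x: enter (8,3) at t=2.6814 ← occupied
  → r_2 = 2.6814
beam 3: φ=90°, α=75°
  dir = (cos 75°, sin 75°) = (0.2588, 0.9659); from cell (5,4)
  next x-line at t=2.2796, next y-line at t=0.6729; Δt_x=3.8637, Δt_y=1.0353
    y: enter (5,5) at t=0.6729 ← occupied
  → r_3 = 0.6729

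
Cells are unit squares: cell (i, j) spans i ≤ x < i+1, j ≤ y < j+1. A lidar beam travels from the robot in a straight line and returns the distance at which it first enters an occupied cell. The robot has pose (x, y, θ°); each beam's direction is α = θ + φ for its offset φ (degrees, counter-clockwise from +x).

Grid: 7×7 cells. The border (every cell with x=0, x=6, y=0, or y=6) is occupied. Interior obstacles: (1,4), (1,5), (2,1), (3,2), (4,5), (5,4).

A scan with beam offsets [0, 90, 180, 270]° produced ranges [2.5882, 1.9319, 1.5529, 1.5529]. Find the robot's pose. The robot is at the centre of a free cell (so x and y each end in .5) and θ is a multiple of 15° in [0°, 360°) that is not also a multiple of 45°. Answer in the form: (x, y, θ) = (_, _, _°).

(x, y, θ) = (2.5, 3.5, 15°)

The pose lattice has 19·16 = 304 candidates. Test each by forward raycasting.
  (1.5, 3.5, 330°): beam 1 = 1.7321 ≠ 2.5882 ✗
  (1.5, 1.5, 195°): beam 1 = 0.5176 ≠ 2.5882 ✗
  (5.5, 3.5, 285°): beam 1 = 1.9319 ≠ 2.5882 ✗
  (5.5, 1.5, 240°): beam 1 = 0.5774 ≠ 2.5882 ✗
  …
  (2.5, 3.5, 15°): r_1=2.5882, r_2=1.9319, r_3=1.5529, r_4=1.5529 — all match ✓
No second candidate reproduces the full scan.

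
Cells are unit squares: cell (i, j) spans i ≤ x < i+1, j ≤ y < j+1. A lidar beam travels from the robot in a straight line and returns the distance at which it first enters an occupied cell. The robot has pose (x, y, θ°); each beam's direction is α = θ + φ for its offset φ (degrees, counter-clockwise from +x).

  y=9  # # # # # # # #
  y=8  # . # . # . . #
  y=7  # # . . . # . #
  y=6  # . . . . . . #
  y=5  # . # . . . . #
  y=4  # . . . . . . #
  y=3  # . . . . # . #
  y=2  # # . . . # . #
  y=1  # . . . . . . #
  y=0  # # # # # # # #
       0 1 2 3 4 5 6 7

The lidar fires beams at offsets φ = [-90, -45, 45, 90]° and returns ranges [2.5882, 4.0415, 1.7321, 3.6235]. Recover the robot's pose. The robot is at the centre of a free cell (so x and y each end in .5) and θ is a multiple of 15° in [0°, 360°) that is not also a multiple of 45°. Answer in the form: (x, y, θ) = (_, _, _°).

(x, y, θ) = (3.5, 4.5, 285°)

Candidates: 40 free-cell centres × 16 headings = 640 poses. Raycast each; keep the one whose scan matches to 4 dp.
  (2.5, 6.5, 60°): beam 1 = 5.1962 ≠ 2.5882 ✗
  (3.5, 4.5, 255°): beam 2 = 2.8868 ≠ 4.0415 ✗
  (6.5, 8.5, 210°): beam 1 = 0.5774 ≠ 2.5882 ✗
  (2.5, 6.5, 30°): beam 1 = 0.5774 ≠ 2.5882 ✗
  (1.5, 1.5, 240°): beam 1 = 0.5774 ≠ 2.5882 ✗
  …
  (3.5, 4.5, 285°): r_1=2.5882, r_2=4.0415, r_3=1.7321, r_4=3.6235 — all match ✓
No second candidate reproduces the full scan.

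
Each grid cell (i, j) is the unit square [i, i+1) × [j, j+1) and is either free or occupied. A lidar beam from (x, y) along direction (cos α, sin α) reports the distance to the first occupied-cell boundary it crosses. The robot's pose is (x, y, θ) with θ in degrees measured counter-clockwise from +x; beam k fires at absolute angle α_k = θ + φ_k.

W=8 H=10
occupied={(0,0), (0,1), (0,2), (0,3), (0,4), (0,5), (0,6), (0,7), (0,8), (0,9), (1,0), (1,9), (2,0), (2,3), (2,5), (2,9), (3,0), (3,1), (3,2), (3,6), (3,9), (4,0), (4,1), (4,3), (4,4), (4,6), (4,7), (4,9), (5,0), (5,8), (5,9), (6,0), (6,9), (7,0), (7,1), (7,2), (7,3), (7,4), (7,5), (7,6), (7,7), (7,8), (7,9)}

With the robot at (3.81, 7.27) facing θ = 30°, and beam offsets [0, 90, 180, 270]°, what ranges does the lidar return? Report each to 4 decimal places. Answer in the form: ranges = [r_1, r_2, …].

ranges = [0.2194, 1.9976, 0.5400, 0.3118]

beam 1: φ=0°, α=30°
  dir = (cos 30°, sin 30°) = (0.8660, 0.5000); from cell (3,7)
  next x-line at t=0.2194, next y-line at t=1.4600; Δt_x=1.1547, Δt_y=2.0000
    x: enter (4,7) at t=0.2194 ← occupied
  → r_1 = 0.2194
beam 2: φ=90°, α=120°
  dir = (cos 120°, sin 120°) = (-0.5000, 0.8660); from cell (3,7)
  next x-line at t=1.6200, next y-line at t=0.8429; Δt_x=2.0000, Δt_y=1.1547
    y: enter (3,8) at t=0.8429
    x: enter (2,8) at t=1.6200
    y: enter (2,9) at t=1.9976 ← occupied
  → r_2 = 1.9976
beam 3: φ=180°, α=210°
  dir = (cos 210°, sin 210°) = (-0.8660, -0.5000); from cell (3,7)
  next x-line at t=0.9353, next y-line at t=0.5400; Δt_x=1.1547, Δt_y=2.0000
    y: enter (3,6) at t=0.5400 ← occupied
  → r_3 = 0.5400
beam 4: φ=270°, α=300°
  dir = (cos 300°, sin 300°) = (0.5000, -0.8660); from cell (3,7)
  next x-line at t=0.3800, next y-line at t=0.3118; Δt_x=2.0000, Δt_y=1.1547
    y: enter (3,6) at t=0.3118 ← occupied
  → r_4 = 0.3118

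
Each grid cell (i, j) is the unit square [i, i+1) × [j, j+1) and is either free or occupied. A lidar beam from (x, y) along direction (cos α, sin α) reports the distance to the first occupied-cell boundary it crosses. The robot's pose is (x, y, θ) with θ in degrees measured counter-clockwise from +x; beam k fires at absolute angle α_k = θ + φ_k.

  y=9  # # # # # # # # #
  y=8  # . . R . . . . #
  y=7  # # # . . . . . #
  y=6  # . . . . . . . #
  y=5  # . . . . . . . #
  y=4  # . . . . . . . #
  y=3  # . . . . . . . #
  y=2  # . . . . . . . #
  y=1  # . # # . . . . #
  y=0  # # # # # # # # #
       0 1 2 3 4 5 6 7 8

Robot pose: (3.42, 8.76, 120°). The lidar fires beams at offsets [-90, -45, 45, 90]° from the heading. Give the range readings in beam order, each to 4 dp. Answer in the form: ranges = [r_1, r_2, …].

ranges = [0.4800, 0.2485, 0.9273, 1.5200]

beam 1: φ=-90°, α=30°
  direction (0.8660, 0.5000); cell (3,8); t to first gridline: x 0.6697, y 0.4800 (then +1.1547 / +2.0000)
    (3,9) via y @ 0.4800  # hit
  → r_1 = 0.4800
beam 2: φ=-45°, α=75°
  direction (0.2588, 0.9659); cell (3,8); t to first gridline: x 2.2409, y 0.2485 (then +3.8637 / +1.0353)
    (3,9) via y @ 0.2485  # hit
  → r_2 = 0.2485
beam 3: φ=45°, α=165°
  direction (-0.9659, 0.2588); cell (3,8); t to first gridline: x 0.4348, y 0.9273 (then +1.0353 / +3.8637)
    (2,8) via x @ 0.4348
    (2,9) via y @ 0.9273  # hit
  → r_3 = 0.9273
beam 4: φ=90°, α=210°
  direction (-0.8660, -0.5000); cell (3,8); t to first gridline: x 0.4850, y 1.5200 (then +1.1547 / +2.0000)
    (2,8) via x @ 0.4850
    (2,7) via y @ 1.5200  # hit
  → r_4 = 1.5200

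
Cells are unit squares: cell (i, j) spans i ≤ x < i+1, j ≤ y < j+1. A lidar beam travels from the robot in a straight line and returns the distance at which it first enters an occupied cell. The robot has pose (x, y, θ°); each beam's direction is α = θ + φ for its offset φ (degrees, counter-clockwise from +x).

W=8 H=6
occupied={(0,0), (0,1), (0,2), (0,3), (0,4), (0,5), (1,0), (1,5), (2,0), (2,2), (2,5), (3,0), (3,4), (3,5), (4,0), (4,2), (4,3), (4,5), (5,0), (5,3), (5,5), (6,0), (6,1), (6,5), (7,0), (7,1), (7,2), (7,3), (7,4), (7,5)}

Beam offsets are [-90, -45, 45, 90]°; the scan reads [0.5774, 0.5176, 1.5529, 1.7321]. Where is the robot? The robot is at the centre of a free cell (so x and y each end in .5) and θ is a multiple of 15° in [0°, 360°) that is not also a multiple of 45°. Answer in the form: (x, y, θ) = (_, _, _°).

The pose lattice has 18·16 = 288 candidates. Test each by forward raycasting.
  (1.5, 4.5, 285°): beam 1 = 0.5176 ≠ 0.5774 ✗
  (1.5, 2.5, 105°): beam 1 = 0.5176 ≠ 0.5774 ✗
  (2.5, 4.5, 60°): beam 3 = 0.5176 ≠ 1.5529 ✗
  (1.5, 3.5, 345°): beam 1 = 1.9319 ≠ 0.5774 ✗
  …
  (2.5, 4.5, 120°): r_1=0.5774, r_2=0.5176, r_3=1.5529, r_4=1.7321 — all match ✓
No second candidate reproduces the full scan.

(x, y, θ) = (2.5, 4.5, 120°)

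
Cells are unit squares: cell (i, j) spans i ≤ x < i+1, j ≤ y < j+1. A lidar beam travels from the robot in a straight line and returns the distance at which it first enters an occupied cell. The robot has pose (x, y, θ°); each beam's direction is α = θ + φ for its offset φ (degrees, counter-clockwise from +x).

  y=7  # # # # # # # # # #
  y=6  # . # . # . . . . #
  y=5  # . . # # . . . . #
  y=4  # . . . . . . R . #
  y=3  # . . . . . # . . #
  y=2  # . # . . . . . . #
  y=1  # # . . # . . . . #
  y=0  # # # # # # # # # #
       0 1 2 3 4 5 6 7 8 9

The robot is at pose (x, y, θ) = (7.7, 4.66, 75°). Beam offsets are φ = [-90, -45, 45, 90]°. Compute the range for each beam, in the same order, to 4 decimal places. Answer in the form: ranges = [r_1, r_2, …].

beam 1: φ=-90°, α=345°
  cosα=0.9659 sinα=-0.2588 | (7,4) | tMaxX 0.3106 tMaxY 2.5500 | tΔX 1.0353 tΔY 3.8637
    t=0.3106 [x] (8,4)
    t=1.3459 [x] (9,4) — stop
  → r_1 = 1.3459
beam 2: φ=-45°, α=30°
  cosα=0.8660 sinα=0.5000 | (7,4) | tMaxX 0.3464 tMaxY 0.6800 | tΔX 1.1547 tΔY 2.0000
    t=0.3464 [x] (8,4)
    t=0.6800 [y] (8,5)
    t=1.5011 [x] (9,5) — stop
  → r_2 = 1.5011
beam 3: φ=45°, α=120°
  cosα=-0.5000 sinα=0.8660 | (7,4) | tMaxX 1.4000 tMaxY 0.3926 | tΔX 2.0000 tΔY 1.1547
    t=0.3926 [y] (7,5)
    t=1.4000 [x] (6,5)
    t=1.5473 [y] (6,6)
    t=2.7020 [y] (6,7) — stop
  → r_3 = 2.7020
beam 4: φ=90°, α=165°
  cosα=-0.9659 sinα=0.2588 | (7,4) | tMaxX 0.7247 tMaxY 1.3137 | tΔX 1.0353 tΔY 3.8637
    t=0.7247 [x] (6,4)
    t=1.3137 [y] (6,5)
    t=1.7600 [x] (5,5)
    t=2.7952 [x] (4,5) — stop
  → r_4 = 2.7952

ranges = [1.3459, 1.5011, 2.7020, 2.7952]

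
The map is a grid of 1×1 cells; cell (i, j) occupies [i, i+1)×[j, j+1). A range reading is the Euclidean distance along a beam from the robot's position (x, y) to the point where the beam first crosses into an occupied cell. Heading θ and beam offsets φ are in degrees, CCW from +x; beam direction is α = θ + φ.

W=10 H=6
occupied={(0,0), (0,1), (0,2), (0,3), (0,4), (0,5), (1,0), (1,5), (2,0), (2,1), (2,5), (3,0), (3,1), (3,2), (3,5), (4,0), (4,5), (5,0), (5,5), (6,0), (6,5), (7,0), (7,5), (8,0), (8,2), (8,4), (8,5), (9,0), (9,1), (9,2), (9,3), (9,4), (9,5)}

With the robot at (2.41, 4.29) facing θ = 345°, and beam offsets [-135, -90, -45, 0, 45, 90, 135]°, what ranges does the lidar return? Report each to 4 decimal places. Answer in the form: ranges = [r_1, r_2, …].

ranges = [1.6281, 3.4061, 1.4896, 5.7872, 1.4200, 0.7350, 0.8198]

beam 1: φ=-135°, α=210°
  direction (-0.8660, -0.5000); cell (2,4); t to first gridline: x 0.4734, y 0.5800 (then +1.1547 / +2.0000)
    (1,4) via x @ 0.4734
    (1,3) via y @ 0.5800
    (0,3) via x @ 1.6281  # hit
  → r_1 = 1.6281
beam 2: φ=-90°, α=255°
  direction (-0.2588, -0.9659); cell (2,4); t to first gridline: x 1.5841, y 0.3002 (then +3.8637 / +1.0353)
    (2,3) via y @ 0.3002
    (2,2) via y @ 1.3355
    (1,2) via x @ 1.5841
    (1,1) via y @ 2.3708
    (1,0) via y @ 3.4061  # hit
  → r_2 = 3.4061
beam 3: φ=-45°, α=300°
  direction (0.5000, -0.8660); cell (2,4); t to first gridline: x 1.1800, y 0.3349 (then +2.0000 / +1.1547)
    (2,3) via y @ 0.3349
    (3,3) via x @ 1.1800
    (3,2) via y @ 1.4896  # hit
  → r_3 = 1.4896
beam 4: φ=0°, α=345°
  direction (0.9659, -0.2588); cell (2,4); t to first gridline: x 0.6108, y 1.1205 (then +1.0353 / +3.8637)
    (3,4) via x @ 0.6108
    (3,3) via y @ 1.1205
    (4,3) via x @ 1.6461
    (5,3) via x @ 2.6814
    (6,3) via x @ 3.7166
    (7,3) via x @ 4.7519
    (7,2) via y @ 4.9842
    (8,2) via x @ 5.7872  # hit
  → r_4 = 5.7872
beam 5: φ=45°, α=30°
  direction (0.8660, 0.5000); cell (2,4); t to first gridline: x 0.6813, y 1.4200 (then +1.1547 / +2.0000)
    (3,4) via x @ 0.6813
    (3,5) via y @ 1.4200  # hit
  → r_5 = 1.4200
beam 6: φ=90°, α=75°
  direction (0.2588, 0.9659); cell (2,4); t to first gridline: x 2.2796, y 0.7350 (then +3.8637 / +1.0353)
    (2,5) via y @ 0.7350  # hit
  → r_6 = 0.7350
beam 7: φ=135°, α=120°
  direction (-0.5000, 0.8660); cell (2,4); t to first gridline: x 0.8200, y 0.8198 (then +2.0000 / +1.1547)
    (2,5) via y @ 0.8198  # hit
  → r_7 = 0.8198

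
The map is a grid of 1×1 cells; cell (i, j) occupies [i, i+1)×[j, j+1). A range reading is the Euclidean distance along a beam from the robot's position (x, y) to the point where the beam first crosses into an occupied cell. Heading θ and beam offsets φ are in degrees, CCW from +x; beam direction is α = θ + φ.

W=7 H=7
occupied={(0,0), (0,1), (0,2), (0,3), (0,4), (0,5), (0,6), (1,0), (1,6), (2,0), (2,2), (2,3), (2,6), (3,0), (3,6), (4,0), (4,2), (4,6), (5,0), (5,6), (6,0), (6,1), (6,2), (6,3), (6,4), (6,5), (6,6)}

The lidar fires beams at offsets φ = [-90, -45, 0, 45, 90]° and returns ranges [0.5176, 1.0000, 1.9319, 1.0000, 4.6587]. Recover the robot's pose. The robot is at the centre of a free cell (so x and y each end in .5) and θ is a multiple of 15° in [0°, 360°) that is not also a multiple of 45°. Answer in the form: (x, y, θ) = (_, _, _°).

Enumerate (i+0.5, j+0.5, θ) over the 22 free cells and 16 admissible headings. For each, cast all 5 beams and compare to the given ranges.
  (4.5, 3.5, 330°): beam 1 = 0.5774 ≠ 0.5176 ✗
  (4.5, 4.5, 150°): beam 1 = 1.7321 ≠ 0.5176 ✗
  (3.5, 5.5, 150°): beam 1 = 0.5774 ≠ 0.5176 ✗
  (1.5, 4.5, 240°): beam 1 = 0.5774 ≠ 0.5176 ✗
  …
  (1.5, 4.5, 285°): r_1=0.5176, r_2=1.0000, r_3=1.9319, r_4=1.0000, r_5=4.6587 — all match ✓
No second candidate reproduces the full scan.

(x, y, θ) = (1.5, 4.5, 285°)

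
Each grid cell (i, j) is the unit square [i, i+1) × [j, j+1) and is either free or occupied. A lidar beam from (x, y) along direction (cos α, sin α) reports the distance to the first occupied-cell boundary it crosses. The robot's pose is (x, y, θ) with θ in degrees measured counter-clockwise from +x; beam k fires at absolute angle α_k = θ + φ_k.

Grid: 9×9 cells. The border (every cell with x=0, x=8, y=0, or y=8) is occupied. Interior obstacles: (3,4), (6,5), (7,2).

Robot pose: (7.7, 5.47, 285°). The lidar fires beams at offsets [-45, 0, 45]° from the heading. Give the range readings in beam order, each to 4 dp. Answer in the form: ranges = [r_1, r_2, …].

beam 1: φ=-45°, α=240°
  cosα=-0.5000 sinα=-0.8660 | (7,5) | tMaxX 1.4000 tMaxY 0.5427 | tΔX 2.0000 tΔY 1.1547
    t=0.5427 [y] (7,4)
    t=1.4000 [x] (6,4)
    t=1.6974 [y] (6,3)
    t=2.8521 [y] (6,2)
    t=3.4000 [x] (5,2)
    t=4.0068 [y] (5,1)
    t=5.1615 [y] (5,0) — stop
  → r_1 = 5.1615
beam 2: φ=0°, α=285°
  cosα=0.2588 sinα=-0.9659 | (7,5) | tMaxX 1.1591 tMaxY 0.4866 | tΔX 3.8637 tΔY 1.0353
    t=0.4866 [y] (7,4)
    t=1.1591 [x] (8,4) — stop
  → r_2 = 1.1591
beam 3: φ=45°, α=330°
  cosα=0.8660 sinα=-0.5000 | (7,5) | tMaxX 0.3464 tMaxY 0.9400 | tΔX 1.1547 tΔY 2.0000
    t=0.3464 [x] (8,5) — stop
  → r_3 = 0.3464

ranges = [5.1615, 1.1591, 0.3464]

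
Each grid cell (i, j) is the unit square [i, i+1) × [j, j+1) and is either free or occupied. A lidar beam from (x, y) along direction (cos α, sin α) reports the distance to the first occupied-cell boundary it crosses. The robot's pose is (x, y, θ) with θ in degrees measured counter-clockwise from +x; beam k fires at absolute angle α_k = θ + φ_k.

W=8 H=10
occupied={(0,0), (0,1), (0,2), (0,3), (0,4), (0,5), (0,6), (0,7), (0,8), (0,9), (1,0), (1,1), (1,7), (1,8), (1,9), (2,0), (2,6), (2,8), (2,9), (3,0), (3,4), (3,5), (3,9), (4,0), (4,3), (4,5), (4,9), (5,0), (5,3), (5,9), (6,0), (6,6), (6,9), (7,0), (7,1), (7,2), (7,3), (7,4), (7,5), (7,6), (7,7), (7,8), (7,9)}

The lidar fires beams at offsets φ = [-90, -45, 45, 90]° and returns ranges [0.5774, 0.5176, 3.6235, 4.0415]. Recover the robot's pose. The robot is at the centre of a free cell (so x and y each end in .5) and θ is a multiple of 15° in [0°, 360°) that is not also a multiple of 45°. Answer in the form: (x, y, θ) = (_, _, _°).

(x, y, θ) = (3.5, 6.5, 300°)

Candidates: 37 free-cell centres × 16 headings = 592 poses. Raycast each; keep the one whose scan matches to 4 dp.
  (3.5, 6.5, 330°): beam 4 = 2.8868 ≠ 4.0415 ✗
  (5.5, 4.5, 210°): beam 1 = 1.0000 ≠ 0.5774 ✗
  (5.5, 4.5, 75°): beam 1 = 1.5529 ≠ 0.5774 ✗
  …
  (3.5, 6.5, 300°): r_1=0.5774, r_2=0.5176, r_3=3.6235, r_4=4.0415 — all match ✓
Unique over the lattice → pose = (3.5, 6.5, 300°).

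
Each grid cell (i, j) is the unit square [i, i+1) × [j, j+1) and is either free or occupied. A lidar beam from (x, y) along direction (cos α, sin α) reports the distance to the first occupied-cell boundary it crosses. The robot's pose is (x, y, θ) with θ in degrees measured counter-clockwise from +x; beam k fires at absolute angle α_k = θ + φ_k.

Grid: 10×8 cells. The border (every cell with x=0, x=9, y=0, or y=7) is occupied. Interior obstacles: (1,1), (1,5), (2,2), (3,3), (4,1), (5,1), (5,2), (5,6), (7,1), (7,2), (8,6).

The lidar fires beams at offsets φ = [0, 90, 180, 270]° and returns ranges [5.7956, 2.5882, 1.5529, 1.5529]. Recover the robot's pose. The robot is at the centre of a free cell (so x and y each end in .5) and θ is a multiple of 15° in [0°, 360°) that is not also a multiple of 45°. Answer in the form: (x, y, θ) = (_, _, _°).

(x, y, θ) = (2.5, 4.5, 15°)

Enumerate (i+0.5, j+0.5, θ) over the 37 free cells and 16 admissible headings. For each, cast all 4 beams and compare to the given ranges.
  (8.5, 3.5, 75°): beam 1 = 1.9319 ≠ 5.7956 ✗
  (7.5, 6.5, 105°): beam 1 = 0.5176 ≠ 5.7956 ✗
  (6.5, 1.5, 240°): beam 1 = 0.5774 ≠ 5.7956 ✗
  (6.5, 3.5, 240°): beam 1 = 1.0000 ≠ 5.7956 ✗
  (1.5, 3.5, 105°): beam 1 = 1.5529 ≠ 5.7956 ✗
  …
  (2.5, 4.5, 15°): r_1=5.7956, r_2=2.5882, r_3=1.5529, r_4=1.5529 — all match ✓
Unique over the lattice → pose = (2.5, 4.5, 15°).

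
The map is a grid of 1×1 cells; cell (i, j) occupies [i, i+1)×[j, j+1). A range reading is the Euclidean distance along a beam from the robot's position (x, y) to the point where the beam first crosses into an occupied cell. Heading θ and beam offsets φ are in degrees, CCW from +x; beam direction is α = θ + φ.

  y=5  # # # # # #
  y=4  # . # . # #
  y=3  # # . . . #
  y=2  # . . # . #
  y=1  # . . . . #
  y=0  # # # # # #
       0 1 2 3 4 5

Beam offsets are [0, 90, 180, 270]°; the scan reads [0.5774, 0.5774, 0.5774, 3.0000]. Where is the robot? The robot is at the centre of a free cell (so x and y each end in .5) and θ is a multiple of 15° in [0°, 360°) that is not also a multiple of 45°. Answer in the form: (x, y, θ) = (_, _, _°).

(x, y, θ) = (3.5, 4.5, 30°)

Candidates: 12 free-cell centres × 16 headings = 192 poses. Raycast each; keep the one whose scan matches to 4 dp.
  (2.5, 3.5, 30°): beam 1 = 1.7321 ≠ 0.5774 ✗
  (3.5, 4.5, 300°): beam 1 = 3.0000 ≠ 0.5774 ✗
  (3.5, 1.5, 30°): beam 1 = 1.7321 ≠ 0.5774 ✗
  (3.5, 3.5, 345°): beam 1 = 1.5529 ≠ 0.5774 ✗
  (3.5, 1.5, 15°): beam 1 = 1.5529 ≠ 0.5774 ✗
  …
  (3.5, 4.5, 30°): r_1=0.5774, r_2=0.5774, r_3=0.5774, r_4=3.0000 — all match ✓
Only this pose fits every beam.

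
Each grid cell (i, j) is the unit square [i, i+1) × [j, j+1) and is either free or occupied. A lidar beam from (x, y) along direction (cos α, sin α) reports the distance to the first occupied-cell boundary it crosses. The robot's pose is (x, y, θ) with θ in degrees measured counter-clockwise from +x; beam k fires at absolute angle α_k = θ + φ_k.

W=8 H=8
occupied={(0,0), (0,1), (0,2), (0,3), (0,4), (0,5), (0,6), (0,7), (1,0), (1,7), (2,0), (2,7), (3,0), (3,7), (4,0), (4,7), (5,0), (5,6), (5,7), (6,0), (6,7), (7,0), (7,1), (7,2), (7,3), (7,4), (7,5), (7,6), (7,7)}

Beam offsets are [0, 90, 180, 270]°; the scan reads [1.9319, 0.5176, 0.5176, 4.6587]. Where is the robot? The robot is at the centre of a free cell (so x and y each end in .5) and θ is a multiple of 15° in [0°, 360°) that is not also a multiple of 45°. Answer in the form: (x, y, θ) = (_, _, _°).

Enumerate (i+0.5, j+0.5, θ) over the 35 free cells and 16 admissible headings. For each, cast all 4 beams and compare to the given ranges.
  (6.5, 1.5, 345°): beam 1 = 0.5176 ≠ 1.9319 ✗
  (3.5, 3.5, 105°): beam 1 = 3.6235 ≠ 1.9319 ✗
  (2.5, 1.5, 330°): beam 1 = 1.0000 ≠ 1.9319 ✗
  (6.5, 1.5, 75°): beam 2 = 5.6940 ≠ 0.5176 ✗
  …
  (6.5, 1.5, 195°): r_1=1.9319, r_2=0.5176, r_3=0.5176, r_4=4.6587 — all match ✓
Unique over the lattice → pose = (6.5, 1.5, 195°).

(x, y, θ) = (6.5, 1.5, 195°)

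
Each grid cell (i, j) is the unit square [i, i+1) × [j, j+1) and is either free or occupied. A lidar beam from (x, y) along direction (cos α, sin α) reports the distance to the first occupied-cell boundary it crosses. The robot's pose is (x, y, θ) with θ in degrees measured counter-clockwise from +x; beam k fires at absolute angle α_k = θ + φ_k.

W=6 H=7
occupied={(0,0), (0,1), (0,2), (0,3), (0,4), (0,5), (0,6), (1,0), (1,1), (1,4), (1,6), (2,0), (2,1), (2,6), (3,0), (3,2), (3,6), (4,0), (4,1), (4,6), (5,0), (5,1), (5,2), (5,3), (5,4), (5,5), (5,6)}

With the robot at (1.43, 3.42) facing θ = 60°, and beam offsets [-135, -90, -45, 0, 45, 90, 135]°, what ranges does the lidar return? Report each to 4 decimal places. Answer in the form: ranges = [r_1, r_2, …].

ranges = [1.4701, 1.8129, 3.6959, 0.6697, 0.6005, 0.4965, 0.4452]

beam 1: φ=-135°, α=285°
  cosα=0.2588 sinα=-0.9659 | (1,3) | tMaxX 2.2023 tMaxY 0.4348 | tΔX 3.8637 tΔY 1.0353
    t=0.4348 [y] (1,2)
    t=1.4701 [y] (1,1) — stop
  → r_1 = 1.4701
beam 2: φ=-90°, α=330°
  cosα=0.8660 sinα=-0.5000 | (1,3) | tMaxX 0.6582 tMaxY 0.8400 | tΔX 1.1547 tΔY 2.0000
    t=0.6582 [x] (2,3)
    t=0.8400 [y] (2,2)
    t=1.8129 [x] (3,2) — stop
  → r_2 = 1.8129
beam 3: φ=-45°, α=15°
  cosα=0.9659 sinα=0.2588 | (1,3) | tMaxX 0.5901 tMaxY 2.2409 | tΔX 1.0353 tΔY 3.8637
    t=0.5901 [x] (2,3)
    t=1.6254 [x] (3,3)
    t=2.2409 [y] (3,4)
    t=2.6607 [x] (4,4)
    t=3.6959 [x] (5,4) — stop
  → r_3 = 3.6959
beam 4: φ=0°, α=60°
  cosα=0.5000 sinα=0.8660 | (1,3) | tMaxX 1.1400 tMaxY 0.6697 | tΔX 2.0000 tΔY 1.1547
    t=0.6697 [y] (1,4) — stop
  → r_4 = 0.6697
beam 5: φ=45°, α=105°
  cosα=-0.2588 sinα=0.9659 | (1,3) | tMaxX 1.6614 tMaxY 0.6005 | tΔX 3.8637 tΔY 1.0353
    t=0.6005 [y] (1,4) — stop
  → r_5 = 0.6005
beam 6: φ=90°, α=150°
  cosα=-0.8660 sinα=0.5000 | (1,3) | tMaxX 0.4965 tMaxY 1.1600 | tΔX 1.1547 tΔY 2.0000
    t=0.4965 [x] (0,3) — stop
  → r_6 = 0.4965
beam 7: φ=135°, α=195°
  cosα=-0.9659 sinα=-0.2588 | (1,3) | tMaxX 0.4452 tMaxY 1.6228 | tΔX 1.0353 tΔY 3.8637
    t=0.4452 [x] (0,3) — stop
  → r_7 = 0.4452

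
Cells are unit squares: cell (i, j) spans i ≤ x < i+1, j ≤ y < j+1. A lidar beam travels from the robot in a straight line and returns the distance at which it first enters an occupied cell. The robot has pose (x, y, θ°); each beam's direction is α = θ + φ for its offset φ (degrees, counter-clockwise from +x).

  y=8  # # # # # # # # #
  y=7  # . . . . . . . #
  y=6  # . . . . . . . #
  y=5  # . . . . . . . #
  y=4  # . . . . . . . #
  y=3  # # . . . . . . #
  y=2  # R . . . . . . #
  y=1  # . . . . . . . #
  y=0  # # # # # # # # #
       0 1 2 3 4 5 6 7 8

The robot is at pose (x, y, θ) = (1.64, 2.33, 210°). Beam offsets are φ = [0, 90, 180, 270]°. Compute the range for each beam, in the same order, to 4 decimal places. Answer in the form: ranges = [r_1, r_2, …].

ranges = [0.7390, 1.5358, 7.3439, 0.7736]

beam 1: φ=0°, α=210°
  cosα=-0.8660 sinα=-0.5000 | (1,2) | tMaxX 0.7390 tMaxY 0.6600 | tΔX 1.1547 tΔY 2.0000
    t=0.6600 [y] (1,1)
    t=0.7390 [x] (0,1) — stop
  → r_1 = 0.7390
beam 2: φ=90°, α=300°
  cosα=0.5000 sinα=-0.8660 | (1,2) | tMaxX 0.7200 tMaxY 0.3811 | tΔX 2.0000 tΔY 1.1547
    t=0.3811 [y] (1,1)
    t=0.7200 [x] (2,1)
    t=1.5358 [y] (2,0) — stop
  → r_2 = 1.5358
beam 3: φ=180°, α=30°
  cosα=0.8660 sinα=0.5000 | (1,2) | tMaxX 0.4157 tMaxY 1.3400 | tΔX 1.1547 tΔY 2.0000
    t=0.4157 [x] (2,2)
    t=1.3400 [y] (2,3)
    t=1.5704 [x] (3,3)
    t=2.7251 [x] (4,3)
    t=3.3400 [y] (4,4)
    t=3.8798 [x] (5,4)
    t=5.0345 [x] (6,4)
    t=5.3400 [y] (6,5)
    t=6.1892 [x] (7,5)
    t=7.3400 [y] (7,6)
    t=7.3439 [x] (8,6) — stop
  → r_3 = 7.3439
beam 4: φ=270°, α=120°
  cosα=-0.5000 sinα=0.8660 | (1,2) | tMaxX 1.2800 tMaxY 0.7736 | tΔX 2.0000 tΔY 1.1547
    t=0.7736 [y] (1,3) — stop
  → r_4 = 0.7736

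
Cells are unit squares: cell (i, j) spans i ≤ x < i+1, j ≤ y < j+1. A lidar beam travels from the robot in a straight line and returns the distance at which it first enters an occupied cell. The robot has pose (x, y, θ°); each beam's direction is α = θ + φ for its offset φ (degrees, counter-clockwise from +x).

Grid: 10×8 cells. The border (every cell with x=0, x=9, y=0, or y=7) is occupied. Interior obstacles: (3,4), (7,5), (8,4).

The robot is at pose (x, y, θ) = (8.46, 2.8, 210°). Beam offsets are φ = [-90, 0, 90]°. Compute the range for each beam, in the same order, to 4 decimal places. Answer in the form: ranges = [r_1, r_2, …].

beam 1: φ=-90°, α=120°
  d=(-0.5000,0.8660)  start (8,2)  tX=0.9200 tY=0.2309  stride 1/|dx|=2.0000 1/|dy|=1.1547
    cross y-line → (8,3), t=0.2309
    cross x-line → (7,3), t=0.9200
    cross y-line → (7,4), t=1.3856
    cross y-line → (7,5), t=2.5403 (wall)
  → r_1 = 2.5403
beam 2: φ=0°, α=210°
  d=(-0.8660,-0.5000)  start (8,2)  tX=0.5312 tY=1.6000  stride 1/|dx|=1.1547 1/|dy|=2.0000
    cross x-line → (7,2), t=0.5312
    cross y-line → (7,1), t=1.6000
    cross x-line → (6,1), t=1.6859
    cross x-line → (5,1), t=2.8406
    cross y-line → (5,0), t=3.6000 (wall)
  → r_2 = 3.6000
beam 3: φ=90°, α=300°
  d=(0.5000,-0.8660)  start (8,2)  tX=1.0800 tY=0.9238  stride 1/|dx|=2.0000 1/|dy|=1.1547
    cross y-line → (8,1), t=0.9238
    cross x-line → (9,1), t=1.0800 (wall)
  → r_3 = 1.0800

ranges = [2.5403, 3.6000, 1.0800]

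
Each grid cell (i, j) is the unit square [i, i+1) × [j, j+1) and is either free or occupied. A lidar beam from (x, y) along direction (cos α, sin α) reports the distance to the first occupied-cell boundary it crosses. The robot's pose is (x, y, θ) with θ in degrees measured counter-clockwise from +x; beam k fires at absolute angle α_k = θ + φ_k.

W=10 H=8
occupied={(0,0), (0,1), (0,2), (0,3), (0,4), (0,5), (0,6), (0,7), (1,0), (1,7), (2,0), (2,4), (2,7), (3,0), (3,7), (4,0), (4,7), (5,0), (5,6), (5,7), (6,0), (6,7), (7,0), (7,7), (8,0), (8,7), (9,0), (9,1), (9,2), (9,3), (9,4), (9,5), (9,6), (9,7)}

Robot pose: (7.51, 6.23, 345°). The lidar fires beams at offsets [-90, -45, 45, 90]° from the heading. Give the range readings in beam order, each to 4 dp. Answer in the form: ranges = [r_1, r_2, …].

beam 1: φ=-90°, α=255°
  dir = (cos 255°, sin 255°) = (-0.2588, -0.9659); from cell (7,6)
  next x-line at t=1.9705, next y-line at t=0.2381; Δt_x=3.8637, Δt_y=1.0353
    y: enter (7,5) at t=0.2381
    y: enter (7,4) at t=1.2734
    x: enter (6,4) at t=1.9705
    y: enter (6,3) at t=2.3087
    y: enter (6,2) at t=3.3439
    y: enter (6,1) at t=4.3792
    y: enter (6,0) at t=5.4145 ← occupied
  → r_1 = 5.4145
beam 2: φ=-45°, α=300°
  dir = (cos 300°, sin 300°) = (0.5000, -0.8660); from cell (7,6)
  next x-line at t=0.9800, next y-line at t=0.2656; Δt_x=2.0000, Δt_y=1.1547
    y: enter (7,5) at t=0.2656
    x: enter (8,5) at t=0.9800
    y: enter (8,4) at t=1.4203
    y: enter (8,3) at t=2.5750
    x: enter (9,3) at t=2.9800 ← occupied
  → r_2 = 2.9800
beam 3: φ=45°, α=30°
  dir = (cos 30°, sin 30°) = (0.8660, 0.5000); from cell (7,6)
  next x-line at t=0.5658, next y-line at t=1.5400; Δt_x=1.1547, Δt_y=2.0000
    x: enter (8,6) at t=0.5658
    y: enter (8,7) at t=1.5400 ← occupied
  → r_3 = 1.5400
beam 4: φ=90°, α=75°
  dir = (cos 75°, sin 75°) = (0.2588, 0.9659); from cell (7,6)
  next x-line at t=1.8932, next y-line at t=0.7972; Δt_x=3.8637, Δt_y=1.0353
    y: enter (7,7) at t=0.7972 ← occupied
  → r_4 = 0.7972

ranges = [5.4145, 2.9800, 1.5400, 0.7972]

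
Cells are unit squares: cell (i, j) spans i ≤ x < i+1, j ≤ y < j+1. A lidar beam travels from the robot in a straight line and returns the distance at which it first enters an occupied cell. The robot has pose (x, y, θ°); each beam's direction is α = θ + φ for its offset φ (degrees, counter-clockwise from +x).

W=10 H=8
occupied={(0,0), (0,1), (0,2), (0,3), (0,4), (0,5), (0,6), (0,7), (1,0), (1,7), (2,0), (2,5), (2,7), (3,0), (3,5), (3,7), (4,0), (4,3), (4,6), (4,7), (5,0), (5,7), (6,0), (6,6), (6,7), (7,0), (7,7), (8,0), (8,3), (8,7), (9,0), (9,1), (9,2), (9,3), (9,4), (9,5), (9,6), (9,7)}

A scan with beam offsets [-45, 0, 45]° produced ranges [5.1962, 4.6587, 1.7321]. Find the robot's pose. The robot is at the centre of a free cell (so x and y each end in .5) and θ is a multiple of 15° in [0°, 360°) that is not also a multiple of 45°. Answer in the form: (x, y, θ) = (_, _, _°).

(x, y, θ) = (4.5, 5.5, 345°)

Candidates: 42 free-cell centres × 16 headings = 672 poses. Raycast each; keep the one whose scan matches to 4 dp.
  (8.5, 1.5, 300°): beam 1 = 0.5176 ≠ 5.1962 ✗
  (8.5, 6.5, 345°): beam 1 = 1.0000 ≠ 5.1962 ✗
  (1.5, 5.5, 15°): beam 1 = 0.5774 ≠ 5.1962 ✗
  (8.5, 6.5, 210°): beam 1 = 1.5529 ≠ 5.1962 ✗
  …
  (4.5, 5.5, 345°): r_1=5.1962, r_2=4.6587, r_3=1.7321 — all match ✓
Only this pose fits every beam.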